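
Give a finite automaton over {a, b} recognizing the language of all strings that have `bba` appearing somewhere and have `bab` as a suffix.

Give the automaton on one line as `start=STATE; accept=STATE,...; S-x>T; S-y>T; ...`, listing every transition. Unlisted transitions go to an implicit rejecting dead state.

Handle the two conditions separately and then intersect. One (4 states) tracks whether and how much of `bba` has been seen; the other (4 states) tracks how much of the suffix `bab` has currently been matched. Each combined state is a pair, one component from each; accept when both components accept. Minimizing collapses redundant product states.
        a   b  
>  S0   S0  S1 
   S1   S0  S2 
   S2   S3  S2 
   S3   S4  S5 
   S4   S4  S2 
 * S5   S3  S2 
(> = start, * = accepting)

start=S0; accept=S5; S0-a>S0; S0-b>S1; S1-a>S0; S1-b>S2; S2-a>S3; S2-b>S2; S3-a>S4; S3-b>S5; S4-a>S4; S4-b>S2; S5-a>S3; S5-b>S2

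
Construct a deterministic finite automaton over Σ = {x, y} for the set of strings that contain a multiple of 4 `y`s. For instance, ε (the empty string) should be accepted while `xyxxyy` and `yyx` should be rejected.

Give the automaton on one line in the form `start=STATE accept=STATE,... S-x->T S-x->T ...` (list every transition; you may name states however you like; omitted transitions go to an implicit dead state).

Keep the running count of `y`s modulo 4: each `y` advances along the cycle q0 → q1 → q2 → q3 → q0 while other symbols loop. Accept at q0.
With 4 states:
        x   y  
>* q0   q0  q1 
   q1   q1  q2 
   q2   q2  q3 
   q3   q3  q0 
(> = start, * = accepting)

start=q0 accept=q0 q0-x->q0 q0-y->q1 q1-x->q1 q1-y->q2 q2-x->q2 q2-y->q3 q3-x->q3 q3-y->q0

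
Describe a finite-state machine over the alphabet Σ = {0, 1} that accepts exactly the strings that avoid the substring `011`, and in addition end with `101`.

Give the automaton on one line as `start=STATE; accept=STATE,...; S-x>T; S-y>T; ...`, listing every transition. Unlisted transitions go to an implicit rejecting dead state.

start=s0; accept=s6; s0-0>s1; s0-1>s2; s1-0>s1; s1-1>s3; s2-0>s4; s2-1>s2; s3-0>s4; s3-1>s5; s4-0>s1; s4-1>s6; s5-0>s7; s5-1>s5; s6-0>s4; s6-1>s5; s7-0>s8; s7-1>s9; s8-0>s8; s8-1>s5; s9-0>s7; s9-1>s5

Build one automaton per condition and run them in lockstep. One (4 states) tracks partial matches of the forbidden pattern `011`; the other (4 states) tracks how much of the suffix `101` has currently been matched. Each combined state is a pair, one component from each; accept when both components accept.
10 states suffice.
        0   1  
>  s0   s1  s2 
   s1   s1  s3 
   s2   s4  s2 
   s3   s4  s5 
   s4   s1  s6 
   s5   s7  s5 
 * s6   s4  s5 
   s7   s8  s9 
   s8   s8  s5 
   s9   s7  s5 
(> = start, * = accepting)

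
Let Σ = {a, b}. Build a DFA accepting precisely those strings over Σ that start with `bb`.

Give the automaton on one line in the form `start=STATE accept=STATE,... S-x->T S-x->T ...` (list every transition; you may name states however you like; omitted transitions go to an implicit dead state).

start=S0 accept=S2 S0-a->S3 S0-b->S1 S1-a->S3 S1-b->S2 S2-a->S2 S2-b->S2 S3-a->S3 S3-b->S3

Check the first 2 symbols one by one: S0 through S1 record how many have matched `bb` so far; any wrong symbol goes to the dead state S3. After all 2 match we enter the accepting sink S2.
With 4 states:
        a   b  
>  S0   S3  S1 
   S1   S3  S2 
 * S2   S2  S2 
   S3   S3  S3 
(> = start, * = accepting)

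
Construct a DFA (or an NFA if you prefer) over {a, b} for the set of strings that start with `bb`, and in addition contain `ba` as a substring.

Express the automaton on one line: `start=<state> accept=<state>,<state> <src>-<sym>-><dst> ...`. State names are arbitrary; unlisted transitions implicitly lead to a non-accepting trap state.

start=s0 accept=s4 s0-a->s1 s0-b->s2 s1-a->s1 s1-b->s1 s2-a->s1 s2-b->s3 s3-a->s4 s3-b->s3 s4-a->s4 s4-b->s4

Build one automaton per condition and run them in lockstep. One (4 states) tracks whether the input so far still matches the prefix `bb`; the other (3 states) tracks whether and how much of `ba` has been seen. Each combined state is a pair, one component from each; accept when both components accept. Equivalent product states are then merged.
A 5-state machine:
        a   b  
>  s0   s1  s2 
   s1   s1  s1 
   s2   s1  s3 
   s3   s4  s3 
 * s4   s4  s4 
(> = start, * = accepting)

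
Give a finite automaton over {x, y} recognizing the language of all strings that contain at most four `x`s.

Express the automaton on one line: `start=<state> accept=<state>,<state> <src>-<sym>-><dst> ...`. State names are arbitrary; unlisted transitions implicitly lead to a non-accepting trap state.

Only the number of `x`s matters, and only up to 5. Make a chain q0 → q1 → q2 → q3 → q4 → q5 advanced by each `x` (with q5 absorbing); every other symbol self-loops. The accepting set is {q0, q1, q2, q3, q4}.
A 6-state machine:
        x   y  
>* q0   q1  q0 
 * q1   q2  q1 
 * q2   q3  q2 
 * q3   q4  q3 
 * q4   q5  q4 
   q5   q5  q5 
(> = start, * = accepting)

start=q0 accept=q0,q1,q2,q3,q4 q0-x->q1 q0-y->q0 q1-x->q2 q1-y->q1 q2-x->q3 q2-y->q2 q3-x->q4 q3-y->q3 q4-x->q5 q4-y->q4 q5-x->q5 q5-y->q5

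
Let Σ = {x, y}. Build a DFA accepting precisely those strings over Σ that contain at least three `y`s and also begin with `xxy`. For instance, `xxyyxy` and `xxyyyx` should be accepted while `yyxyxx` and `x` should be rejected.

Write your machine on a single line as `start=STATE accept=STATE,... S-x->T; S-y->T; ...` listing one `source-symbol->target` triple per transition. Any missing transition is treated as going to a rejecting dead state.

start=q0; accept=q10,q11; q0-x->q1; q0-y->q2; q1-x->q3; q1-y->q2; q2-x->q2; q2-y->q4; q3-x->q5; q3-y->q6; q4-x->q4; q4-y->q7; q5-x->q5; q5-y->q2; q6-x->q6; q6-y->q8; q7-x->q7; q7-y->q9; q8-x->q8; q8-y->q10; q9-x->q9; q9-y->q9; q10-x->q10; q10-y->q11; q11-x->q11; q11-y->q11

Run two small machines in parallel and take their product. One (5 states) tracks the count of `y`s, saturating at 4; the other (5 states) tracks whether the input so far still matches the prefix `xxy`. Each combined state is a pair, one component from each; accept when both components accept.
With 12 states:
          x    y  
>  q0     q1   q2 
   q1     q3   q2 
   q2     q2   q4 
   q3     q5   q6 
   q4     q4   q7 
   q5     q5   q2 
   q6     q6   q8 
   q7     q7   q9 
   q8     q8  q10 
   q9     q9   q9 
 * q10   q10  q11 
 * q11   q11  q11 
(> = start, * = accepting)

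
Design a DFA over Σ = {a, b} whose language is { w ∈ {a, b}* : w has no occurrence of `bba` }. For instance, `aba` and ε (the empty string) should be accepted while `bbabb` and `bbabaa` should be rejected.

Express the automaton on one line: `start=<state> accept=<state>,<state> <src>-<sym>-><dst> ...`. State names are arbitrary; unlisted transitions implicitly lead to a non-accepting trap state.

start=q0 accept=q0,q1,q2 q0-a->q0 q0-b->q1 q1-a->q0 q1-b->q2 q2-a->q3 q2-b->q2 q3-a->q3 q3-b->q3

This is the complement of 'contains `bba`'. Use the same substring-matching states — q0 through q3 holding how much of `bba` has just been matched — but flip the accepting set: everything except the trap q3 accepts.
4 states suffice.
        a   b  
>* q0   q0  q1 
 * q1   q0  q2 
 * q2   q3  q2 
   q3   q3  q3 
(> = start, * = accepting)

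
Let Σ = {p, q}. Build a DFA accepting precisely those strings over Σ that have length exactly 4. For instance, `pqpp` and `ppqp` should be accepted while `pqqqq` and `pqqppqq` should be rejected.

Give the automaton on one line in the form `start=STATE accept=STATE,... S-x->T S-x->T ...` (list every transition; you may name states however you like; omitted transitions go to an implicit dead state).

Count input length up to 5: every symbol moves from s0 toward s5, which means 'more than 4' and absorbs. Accept from {s4}.
6 states suffice.
        p   q  
>  s0   s1  s1 
   s1   s2  s2 
   s2   s3  s3 
   s3   s4  s4 
 * s4   s5  s5 
   s5   s5  s5 
(> = start, * = accepting)

start=s0 accept=s4 s0-p->s1 s0-q->s1 s1-p->s2 s1-q->s2 s2-p->s3 s2-q->s3 s3-p->s4 s3-q->s4 s4-p->s5 s4-q->s5 s5-p->s5 s5-q->s5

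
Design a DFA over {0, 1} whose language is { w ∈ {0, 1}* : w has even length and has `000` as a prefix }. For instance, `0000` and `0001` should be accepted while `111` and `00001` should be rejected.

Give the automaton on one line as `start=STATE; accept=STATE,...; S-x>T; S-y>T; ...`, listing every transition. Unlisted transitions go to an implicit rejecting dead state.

Run two small machines in parallel and take their product. The first has 2 states tracking the input length modulo 2; the second has 5 states tracking whether the input so far still matches the prefix `000`. A product state is a pair (one from each), accepting exactly when both do.
       0  1 
>  A   B  C 
   B   D  E 
   C   E  E 
   D   F  C 
   E   C  C 
   F   G  G 
 * G   F  F 
(> = start, * = accepting)

start=A; accept=G; A-0>B; A-1>C; B-0>D; B-1>E; C-0>E; C-1>E; D-0>F; D-1>C; E-0>C; E-1>C; F-0>G; F-1>G; G-0>F; G-1>F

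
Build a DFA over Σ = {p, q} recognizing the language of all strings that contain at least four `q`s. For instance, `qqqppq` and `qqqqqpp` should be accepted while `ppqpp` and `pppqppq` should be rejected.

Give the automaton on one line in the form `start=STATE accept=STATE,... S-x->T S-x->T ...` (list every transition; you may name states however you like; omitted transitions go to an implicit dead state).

start=S0 accept=S4,S5 S0-p->S0 S0-q->S1 S1-p->S1 S1-q->S2 S2-p->S2 S2-q->S3 S3-p->S3 S3-q->S4 S4-p->S4 S4-q->S5 S5-p->S5 S5-q->S5

Only the number of `q`s matters, and only up to 5. Make a chain S0 → S1 → S2 → S3 → S4 → S5 advanced by each `q` (with S5 absorbing); every other symbol self-loops. The accepting set is {S4, S5}.
6 states suffice.
        p   q  
>  S0   S0  S1 
   S1   S1  S2 
   S2   S2  S3 
   S3   S3  S4 
 * S4   S4  S5 
 * S5   S5  S5 
(> = start, * = accepting)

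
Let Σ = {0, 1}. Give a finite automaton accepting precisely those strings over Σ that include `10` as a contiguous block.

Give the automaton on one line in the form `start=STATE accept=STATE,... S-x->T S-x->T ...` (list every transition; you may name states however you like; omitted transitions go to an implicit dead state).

start=A accept=C A-0->A A-1->B B-0->C B-1->B C-0->C C-1->C

Track how much of `10` has been matched so far: state A is no progress, C is the absorbing accept state reached once `10` has occurred. Intermediate states record partial matches; on a mismatch, fall back to the longest reusable overlap.
A 3-state machine:
       0  1 
>  A   A  B 
   B   C  B 
 * C   C  C 
(> = start, * = accepting)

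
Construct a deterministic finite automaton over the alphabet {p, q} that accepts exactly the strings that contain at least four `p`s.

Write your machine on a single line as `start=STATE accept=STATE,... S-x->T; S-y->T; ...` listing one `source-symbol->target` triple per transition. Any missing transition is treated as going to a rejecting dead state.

Count `p`s, saturating at 5: states S0 through S4 mean 0 through 4 `p`s seen; S5 means more than 4. Each `p` increments (capped at S5); other symbols loop. Accept from {S4, S5}.
A 6-state machine:
        p   q  
>  S0   S1  S0 
   S1   S2  S1 
   S2   S3  S2 
   S3   S4  S3 
 * S4   S5  S4 
 * S5   S5  S5 
(> = start, * = accepting)

start=S0; accept=S4,S5; S0-p->S1; S0-q->S0; S1-p->S2; S1-q->S1; S2-p->S3; S2-q->S2; S3-p->S4; S3-q->S3; S4-p->S5; S4-q->S4; S5-p->S5; S5-q->S5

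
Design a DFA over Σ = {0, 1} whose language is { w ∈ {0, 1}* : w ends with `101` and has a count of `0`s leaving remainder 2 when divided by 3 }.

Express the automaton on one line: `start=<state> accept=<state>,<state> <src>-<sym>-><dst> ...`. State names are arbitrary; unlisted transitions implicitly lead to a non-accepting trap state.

Build one automaton per condition and run them in lockstep. The first has 4 states tracking how much of the suffix `101` has currently been matched; the second has 3 states tracking the count of `0`s modulo 3. A product state is a pair (one from each), accepting exactly when both do. Minimizing collapses redundant product states.
With 6 states:
       0  1 
>  A   B  A 
   B   C  D 
   C   A  C 
   D   E  D 
   E   A  F 
 * F   A  C 
(> = start, * = accepting)

start=A accept=F A-0->B A-1->A B-0->C B-1->D C-0->A C-1->C D-0->E D-1->D E-0->A E-1->F F-0->A F-1->C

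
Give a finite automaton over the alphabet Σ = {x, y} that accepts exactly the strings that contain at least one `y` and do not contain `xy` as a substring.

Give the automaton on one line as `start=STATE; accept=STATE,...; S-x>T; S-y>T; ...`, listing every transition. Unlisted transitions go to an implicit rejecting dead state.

Build one automaton per condition and run them in lockstep. One (3 states) tracks the count of `y`s, saturating at 2; the other (3 states) tracks partial matches of the forbidden pattern `xy`. Each combined state is a pair, one component from each; accept when both components accept.
With 8 states:
        x   y  
>  q0   q1  q2 
   q1   q1  q3 
 * q2   q4  q5 
   q3   q3  q6 
 * q4   q4  q6 
 * q5   q7  q5 
   q6   q6  q6 
 * q7   q7  q6 
(> = start, * = accepting)

start=q0; accept=q2,q4,q5,q7; q0-x>q1; q0-y>q2; q1-x>q1; q1-y>q3; q2-x>q4; q2-y>q5; q3-x>q3; q3-y>q6; q4-x>q4; q4-y>q6; q5-x>q7; q5-y>q5; q6-x>q6; q6-y>q6; q7-x>q7; q7-y>q6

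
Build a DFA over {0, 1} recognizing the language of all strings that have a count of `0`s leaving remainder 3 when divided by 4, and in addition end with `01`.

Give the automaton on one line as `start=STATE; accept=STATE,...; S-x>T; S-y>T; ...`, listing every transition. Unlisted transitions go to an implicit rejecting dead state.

start=q0; accept=q4; q0-0>q1; q0-1>q0; q1-0>q2; q1-1>q1; q2-0>q3; q2-1>q2; q3-0>q0; q3-1>q4; q4-0>q0; q4-1>q5; q5-0>q0; q5-1>q5

Run two small machines in parallel and take their product. The first has 4 states tracking the count of `0`s modulo 4; the second has 3 states tracking how much of the suffix `01` has currently been matched. A product state is a pair (one from each), accepting exactly when both do. Equivalent product states are then merged.
With 6 states:
        0   1  
>  q0   q1  q0 
   q1   q2  q1 
   q2   q3  q2 
   q3   q0  q4 
 * q4   q0  q5 
   q5   q0  q5 
(> = start, * = accepting)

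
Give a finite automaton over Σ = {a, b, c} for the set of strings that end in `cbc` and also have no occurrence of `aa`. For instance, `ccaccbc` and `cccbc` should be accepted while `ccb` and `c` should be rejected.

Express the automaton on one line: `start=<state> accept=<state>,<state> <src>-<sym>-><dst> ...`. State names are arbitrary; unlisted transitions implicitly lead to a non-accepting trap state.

Run two small machines in parallel and take their product. The first has 4 states tracking how much of the suffix `cbc` has currently been matched; the second has 3 states tracking partial matches of the forbidden pattern `aa`. A product state is a pair (one from each), accepting exactly when both do.
With 9 states:
        a   b   c  
>  q0   q1  q0  q2 
   q1   q3  q0  q2 
   q2   q1  q4  q2 
   q3   q3  q3  q5 
   q4   q1  q0  q6 
   q5   q3  q7  q5 
 * q6   q1  q4  q2 
   q7   q3  q3  q8 
   q8   q3  q7  q5 
(> = start, * = accepting)

start=q0 accept=q6 q0-a->q1 q0-b->q0 q0-c->q2 q1-a->q3 q1-b->q0 q1-c->q2 q2-a->q1 q2-b->q4 q2-c->q2 q3-a->q3 q3-b->q3 q3-c->q5 q4-a->q1 q4-b->q0 q4-c->q6 q5-a->q3 q5-b->q7 q5-c->q5 q6-a->q1 q6-b->q4 q6-c->q2 q7-a->q3 q7-b->q3 q7-c->q8 q8-a->q3 q8-b->q7 q8-c->q5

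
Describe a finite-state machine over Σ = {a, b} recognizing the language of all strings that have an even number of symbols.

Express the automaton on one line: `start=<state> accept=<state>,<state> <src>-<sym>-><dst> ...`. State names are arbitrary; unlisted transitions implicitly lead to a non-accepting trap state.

start=q0 accept=q0 q0-a->q1 q0-b->q1 q1-a->q0 q1-b->q0

Count input length modulo 2: every symbol advances one step around the cycle q0 → q1 → q0. Accept at q0.
2 states suffice.
        a   b  
>* q0   q1  q1 
   q1   q0  q0 
(> = start, * = accepting)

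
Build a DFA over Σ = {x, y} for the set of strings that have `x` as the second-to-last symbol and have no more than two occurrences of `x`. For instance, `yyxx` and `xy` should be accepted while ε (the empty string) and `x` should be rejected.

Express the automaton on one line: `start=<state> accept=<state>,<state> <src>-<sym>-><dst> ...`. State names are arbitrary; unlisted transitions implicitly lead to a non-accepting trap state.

start=S0 accept=S3,S4,S8 S0-x->S1 S0-y->S2 S1-x->S3 S1-y->S4 S2-x->S5 S2-y->S6 S3-x->S7 S3-y->S8 S4-x->S9 S4-y->S10 S5-x->S3 S5-y->S4 S6-x->S5 S6-y->S6 S7-x->S7 S7-y->S11 S8-x->S12 S8-y->S13 S9-x->S7 S9-y->S8 S10-x->S9 S10-y->S10 S11-x->S12 S11-y->S14 S12-x->S7 S12-y->S11 S13-x->S12 S13-y->S13 S14-x->S12 S14-y->S14

Build one automaton per condition and run them in lockstep. One (7 states) tracks the last 2 symbols read; the other (4 states) tracks the count of `x`s, saturating at 3. Each combined state is a pair, one component from each; accept when both components accept.
          x    y  
>  S0     S1   S2 
   S1     S3   S4 
   S2     S5   S6 
 * S3     S7   S8 
 * S4     S9  S10 
   S5     S3   S4 
   S6     S5   S6 
   S7     S7  S11 
 * S8    S12  S13 
   S9     S7   S8 
   S10    S9  S10 
   S11   S12  S14 
   S12    S7  S11 
   S13   S12  S13 
   S14   S12  S14 
(> = start, * = accepting)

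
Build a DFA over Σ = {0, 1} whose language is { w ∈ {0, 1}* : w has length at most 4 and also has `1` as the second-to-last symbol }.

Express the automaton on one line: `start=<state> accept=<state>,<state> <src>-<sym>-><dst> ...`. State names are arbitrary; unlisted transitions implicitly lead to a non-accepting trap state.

Run two small machines in parallel and take their product. One (6 states) tracks the input length, saturating at 5; the other (7 states) tracks the last 2 symbols read. Each combined state is a pair, one component from each; accept when both components accept.
A 19-state machine:
          0    1  
>  q0     q1   q2 
   q1     q3   q4 
   q2     q5   q6 
   q3     q7   q8 
   q4     q9  q10 
 * q5     q7   q8 
 * q6     q9  q10 
   q7    q11  q12 
   q8    q13  q14 
 * q9    q11  q12 
 * q10   q13  q14 
   q11   q15  q16 
   q12   q17  q18 
 * q13   q15  q16 
 * q14   q17  q18 
   q15   q15  q16 
   q16   q17  q18 
   q17   q15  q16 
   q18   q17  q18 
(> = start, * = accepting)

start=q0 accept=q5,q6,q9,q10,q13,q14 q0-0->q1 q0-1->q2 q1-0->q3 q1-1->q4 q2-0->q5 q2-1->q6 q3-0->q7 q3-1->q8 q4-0->q9 q4-1->q10 q5-0->q7 q5-1->q8 q6-0->q9 q6-1->q10 q7-0->q11 q7-1->q12 q8-0->q13 q8-1->q14 q9-0->q11 q9-1->q12 q10-0->q13 q10-1->q14 q11-0->q15 q11-1->q16 q12-0->q17 q12-1->q18 q13-0->q15 q13-1->q16 q14-0->q17 q14-1->q18 q15-0->q15 q15-1->q16 q16-0->q17 q16-1->q18 q17-0->q15 q17-1->q16 q18-0->q17 q18-1->q18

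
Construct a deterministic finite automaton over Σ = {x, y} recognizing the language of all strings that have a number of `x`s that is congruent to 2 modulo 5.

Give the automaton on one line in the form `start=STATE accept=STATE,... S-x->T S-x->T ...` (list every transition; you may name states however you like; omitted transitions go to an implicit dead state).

start=q0 accept=q2 q0-x->q1 q0-y->q0 q1-x->q2 q1-y->q1 q2-x->q3 q2-y->q2 q3-x->q4 q3-y->q3 q4-x->q0 q4-y->q4

Keep the running count of `x`s modulo 5: each `x` advances along the cycle q0 → q1 → q2 → q3 → q4 → q0 while other symbols loop. Accept at q2.
With 5 states:
        x   y  
>  q0   q1  q0 
   q1   q2  q1 
 * q2   q3  q2 
   q3   q4  q3 
   q4   q0  q4 
(> = start, * = accepting)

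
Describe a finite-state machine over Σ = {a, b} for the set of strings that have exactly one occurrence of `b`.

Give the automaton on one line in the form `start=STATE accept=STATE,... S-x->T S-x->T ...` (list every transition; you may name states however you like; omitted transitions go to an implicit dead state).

start=q0 accept=q1 q0-a->q0 q0-b->q1 q1-a->q1 q1-b->q2 q2-a->q2 q2-b->q2

Count `b`s, saturating at 2: state q0 means no `b` yet, q1 means one `b` seen, q2 means more than one. Each `b` increments (capped at q2); other symbols loop. Accept from {q1}.
A 3-state machine:
        a   b  
>  q0   q0  q1 
 * q1   q1  q2 
   q2   q2  q2 
(> = start, * = accepting)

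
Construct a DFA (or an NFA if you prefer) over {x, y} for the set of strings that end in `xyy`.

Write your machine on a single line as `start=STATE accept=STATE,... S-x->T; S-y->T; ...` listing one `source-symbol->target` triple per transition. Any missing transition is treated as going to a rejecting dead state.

start=q0; accept=q3; q0-x->q1; q0-y->q0; q1-x->q1; q1-y->q2; q2-x->q1; q2-y->q3; q3-x->q1; q3-y->q0

Let each state record the length of the longest suffix of the input read so far that is also a prefix of `xyy`. q1 means the last symbol is `x`; q2 means the last 2 symbols are `xy`; q3 means the last 3 symbols are `xyy`. Accept only at q3, where the string currently ends in `xyy`.
        x   y  
>  q0   q1  q0 
   q1   q1  q2 
   q2   q1  q3 
 * q3   q1  q0 
(> = start, * = accepting)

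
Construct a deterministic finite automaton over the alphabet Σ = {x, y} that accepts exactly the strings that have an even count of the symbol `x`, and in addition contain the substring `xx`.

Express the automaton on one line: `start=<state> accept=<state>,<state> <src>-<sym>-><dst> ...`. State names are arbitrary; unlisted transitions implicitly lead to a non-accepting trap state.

start=S0 accept=S2 S0-x->S1 S0-y->S0 S1-x->S2 S1-y->S3 S2-x->S4 S2-y->S2 S3-x->S5 S3-y->S3 S4-x->S2 S4-y->S4 S5-x->S4 S5-y->S0

Build one automaton per condition and run them in lockstep. One (2 states) tracks the count of `x`s modulo 2; the other (3 states) tracks whether and how much of `xx` has been seen. Each combined state is a pair, one component from each; accept when both components accept.
With 6 states:
        x   y  
>  S0   S1  S0 
   S1   S2  S3 
 * S2   S4  S2 
   S3   S5  S3 
   S4   S2  S4 
   S5   S4  S0 
(> = start, * = accepting)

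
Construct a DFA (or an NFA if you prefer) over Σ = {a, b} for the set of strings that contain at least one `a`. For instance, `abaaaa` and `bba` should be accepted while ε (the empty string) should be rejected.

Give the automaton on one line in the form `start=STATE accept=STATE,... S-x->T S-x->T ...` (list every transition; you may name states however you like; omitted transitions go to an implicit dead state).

Count `a`s, saturating at 2: state S0 means no `a` yet, S1 means one `a` seen, S2 means more than one. Each `a` increments (capped at S2); other symbols loop. Accept from {S1, S2}.
A 3-state machine:
        a   b  
>  S0   S1  S0 
 * S1   S2  S1 
 * S2   S2  S2 
(> = start, * = accepting)

start=S0 accept=S1,S2 S0-a->S1 S0-b->S0 S1-a->S2 S1-b->S1 S2-a->S2 S2-b->S2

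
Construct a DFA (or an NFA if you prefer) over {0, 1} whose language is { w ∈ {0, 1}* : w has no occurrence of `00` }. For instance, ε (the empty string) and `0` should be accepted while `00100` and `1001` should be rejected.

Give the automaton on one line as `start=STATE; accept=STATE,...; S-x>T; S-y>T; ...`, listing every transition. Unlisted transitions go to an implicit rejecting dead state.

start=q0; accept=q0,q1; q0-0>q1; q0-1>q0; q1-0>q2; q1-1>q0; q2-0>q2; q2-1>q2

This is the complement of 'contains `00`'. Use the same substring-matching states — q0 through q2 holding how much of `00` has just been matched — but flip the accepting set: everything except the trap q2 accepts.
        0   1  
>* q0   q1  q0 
 * q1   q2  q0 
   q2   q2  q2 
(> = start, * = accepting)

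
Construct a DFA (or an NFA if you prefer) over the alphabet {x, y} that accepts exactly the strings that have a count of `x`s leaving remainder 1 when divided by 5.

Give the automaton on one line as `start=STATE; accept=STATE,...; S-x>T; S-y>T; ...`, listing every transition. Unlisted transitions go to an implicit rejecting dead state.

start=A; accept=B; A-x>B; A-y>A; B-x>C; B-y>B; C-x>D; C-y>C; D-x>E; D-y>D; E-x>A; E-y>E

Keep the running count of `x`s modulo 5: each `x` advances along the cycle A → B → C → D → E → A while other symbols loop. Accept at B.
A 5-state machine:
       x  y 
>  A   B  A 
 * B   C  B 
   C   D  C 
   D   E  D 
   E   A  E 
(> = start, * = accepting)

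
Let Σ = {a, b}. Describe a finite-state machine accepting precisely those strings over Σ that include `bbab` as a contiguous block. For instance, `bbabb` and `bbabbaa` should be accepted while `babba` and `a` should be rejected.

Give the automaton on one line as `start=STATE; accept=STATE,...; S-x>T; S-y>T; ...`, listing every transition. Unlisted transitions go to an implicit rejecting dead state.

start=s0; accept=s4; s0-a>s0; s0-b>s1; s1-a>s0; s1-b>s2; s2-a>s3; s2-b>s2; s3-a>s0; s3-b>s4; s4-a>s4; s4-b>s4

States s0..s3 record the length of the longest prefix of `bbab` that matches the current input suffix. Reaching s4 means `bbab` has been seen, and we stay there forever. Accept from s4.
5 states suffice.
        a   b  
>  s0   s0  s1 
   s1   s0  s2 
   s2   s3  s2 
   s3   s0  s4 
 * s4   s4  s4 
(> = start, * = accepting)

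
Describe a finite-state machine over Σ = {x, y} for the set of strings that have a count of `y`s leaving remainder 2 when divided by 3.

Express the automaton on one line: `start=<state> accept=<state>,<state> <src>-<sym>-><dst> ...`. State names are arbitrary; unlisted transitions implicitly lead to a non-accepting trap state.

start=q0 accept=q2 q0-x->q0 q0-y->q1 q1-x->q1 q1-y->q2 q2-x->q2 q2-y->q0

The only thing that matters is how many `y`s have appeared, reduced mod 3. Use one state per residue: q0 for 0, …, q2 for 2. Reading `y` moves to the next residue; anything else stays put. q2 is accepting.
With 3 states:
        x   y  
>  q0   q0  q1 
   q1   q1  q2 
 * q2   q2  q0 
(> = start, * = accepting)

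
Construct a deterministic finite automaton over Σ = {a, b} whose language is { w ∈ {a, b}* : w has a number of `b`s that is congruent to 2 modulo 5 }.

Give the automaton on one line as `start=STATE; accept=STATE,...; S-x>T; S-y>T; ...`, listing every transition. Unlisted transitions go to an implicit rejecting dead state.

start=S0; accept=S2; S0-a>S0; S0-b>S1; S1-a>S1; S1-b>S2; S2-a>S2; S2-b>S3; S3-a>S3; S3-b>S4; S4-a>S4; S4-b>S0

Keep the running count of `b`s modulo 5: each `b` advances along the cycle S0 → S1 → S2 → S3 → S4 → S0 while other symbols loop. Accept at S2.
A 5-state machine:
        a   b  
>  S0   S0  S1 
   S1   S1  S2 
 * S2   S2  S3 
   S3   S3  S4 
   S4   S4  S0 
(> = start, * = accepting)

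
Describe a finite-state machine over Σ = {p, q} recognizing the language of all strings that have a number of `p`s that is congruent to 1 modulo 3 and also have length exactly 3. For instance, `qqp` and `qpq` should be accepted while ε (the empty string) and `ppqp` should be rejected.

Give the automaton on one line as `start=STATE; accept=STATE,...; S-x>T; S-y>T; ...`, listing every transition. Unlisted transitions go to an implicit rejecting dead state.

Build one automaton per condition and run them in lockstep. The first has 3 states tracking the count of `p`s modulo 3; the second has 5 states tracking the input length, saturating at 4. A product state is a pair (one from each), accepting exactly when both do.
A 12-state machine:
       p  q 
>  A   B  C 
   B   D  E 
   C   E  F 
   D   G  H 
   E   H  I 
   F   I  G 
   G   J  K 
   H   K  L 
 * I   L  J 
   J   L  J 
   K   J  K 
   L   K  L 
(> = start, * = accepting)

start=A; accept=I; A-p>B; A-q>C; B-p>D; B-q>E; C-p>E; C-q>F; D-p>G; D-q>H; E-p>H; E-q>I; F-p>I; F-q>G; G-p>J; G-q>K; H-p>K; H-q>L; I-p>L; I-q>J; J-p>L; J-q>J; K-p>J; K-q>K; L-p>K; L-q>L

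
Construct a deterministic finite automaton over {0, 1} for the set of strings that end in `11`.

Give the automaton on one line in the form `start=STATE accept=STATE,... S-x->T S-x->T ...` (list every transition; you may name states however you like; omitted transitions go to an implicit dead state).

start=S0 accept=S2 S0-0->S0 S0-1->S1 S1-0->S0 S1-1->S2 S2-0->S0 S2-1->S2

Let each state record the length of the longest suffix of the input read so far that is also a prefix of `11`. S1 means the last symbol is `1`; S2 means the last 2 symbols are `11`. Accept only at S2, where the string currently ends in `11`.
With 3 states:
        0   1  
>  S0   S0  S1 
   S1   S0  S2 
 * S2   S0  S2 
(> = start, * = accepting)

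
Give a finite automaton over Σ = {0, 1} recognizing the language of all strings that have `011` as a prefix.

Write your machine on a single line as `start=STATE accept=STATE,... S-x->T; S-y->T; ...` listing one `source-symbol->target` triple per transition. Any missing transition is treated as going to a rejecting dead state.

start=S0; accept=S3; S0-0->S1; S0-1->S4; S1-0->S4; S1-1->S2; S2-0->S4; S2-1->S3; S3-0->S3; S3-1->S3; S4-0->S4; S4-1->S4

Check the first 3 symbols one by one: S0 through S2 record how many have matched `011` so far; any wrong symbol goes to the dead state S4. After all 3 match we enter the accepting sink S3.
        0   1  
>  S0   S1  S4 
   S1   S4  S2 
   S2   S4  S3 
 * S3   S3  S3 
   S4   S4  S4 
(> = start, * = accepting)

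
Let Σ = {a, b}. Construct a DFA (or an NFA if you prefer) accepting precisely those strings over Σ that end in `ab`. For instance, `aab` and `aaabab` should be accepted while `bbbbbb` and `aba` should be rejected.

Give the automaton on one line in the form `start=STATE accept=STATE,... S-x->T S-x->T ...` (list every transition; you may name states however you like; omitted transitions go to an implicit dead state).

Let each state record the length of the longest suffix of the input read so far that is also a prefix of `ab`. q1 means the last symbol is `a`; q2 means the last 2 symbols are `ab`. Accept only at q2, where the string currently ends in `ab`.
A 3-state machine:
        a   b  
>  q0   q1  q0 
   q1   q1  q2 
 * q2   q1  q0 
(> = start, * = accepting)

start=q0 accept=q2 q0-a->q1 q0-b->q0 q1-a->q1 q1-b->q2 q2-a->q1 q2-b->q0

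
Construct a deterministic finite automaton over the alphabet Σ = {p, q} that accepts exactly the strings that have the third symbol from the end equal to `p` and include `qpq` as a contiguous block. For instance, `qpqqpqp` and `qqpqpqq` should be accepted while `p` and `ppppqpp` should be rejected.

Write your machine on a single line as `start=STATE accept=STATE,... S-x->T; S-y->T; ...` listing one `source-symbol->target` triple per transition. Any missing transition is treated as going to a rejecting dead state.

start=S0; accept=S4,S5,S9,S10; S0-p->S0; S0-q->S1; S1-p->S2; S1-q->S1; S2-p->S0; S2-q->S3; S3-p->S4; S3-q->S5; S4-p->S6; S4-q->S3; S5-p->S7; S5-q->S8; S6-p->S9; S6-q->S10; S7-p->S6; S7-q->S3; S8-p->S7; S8-q->S8; S9-p->S9; S9-q->S10; S10-p->S4; S10-q->S5

Build one automaton per condition and run them in lockstep. One (15 states) tracks the last 3 symbols read; the other (4 states) tracks whether and how much of `qpq` has been seen. Each combined state is a pair, one component from each; accept when both components accept. Minimizing collapses redundant product states.
With 11 states:
          p    q  
>  S0     S0   S1 
   S1     S2   S1 
   S2     S0   S3 
   S3     S4   S5 
 * S4     S6   S3 
 * S5     S7   S8 
   S6     S9  S10 
   S7     S6   S3 
   S8     S7   S8 
 * S9     S9  S10 
 * S10    S4   S5 
(> = start, * = accepting)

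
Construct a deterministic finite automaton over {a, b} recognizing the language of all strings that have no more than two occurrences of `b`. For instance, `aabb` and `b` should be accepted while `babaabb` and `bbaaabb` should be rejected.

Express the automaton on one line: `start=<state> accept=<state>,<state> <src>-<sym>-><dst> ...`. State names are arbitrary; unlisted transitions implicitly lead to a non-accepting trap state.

Only the number of `b`s matters, and only up to 3. Make a chain S0 → S1 → S2 → S3 advanced by each `b` (with S3 absorbing); every other symbol self-loops. The accepting set is {S0, S1, S2}.
With 4 states:
        a   b  
>* S0   S0  S1 
 * S1   S1  S2 
 * S2   S2  S3 
   S3   S3  S3 
(> = start, * = accepting)

start=S0 accept=S0,S1,S2 S0-a->S0 S0-b->S1 S1-a->S1 S1-b->S2 S2-a->S2 S2-b->S3 S3-a->S3 S3-b->S3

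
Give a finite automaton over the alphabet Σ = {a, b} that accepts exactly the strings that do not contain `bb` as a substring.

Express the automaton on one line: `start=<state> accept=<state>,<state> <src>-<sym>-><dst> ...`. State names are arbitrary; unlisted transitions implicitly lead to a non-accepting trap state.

Track partial matches of the forbidden pattern `bb`. State q2 is a dead state reached once `bb` has occurred; every other state accepts. q0 means no part of `bb` is currently matched.
A 3-state machine:
        a   b  
>* q0   q0  q1 
 * q1   q0  q2 
   q2   q2  q2 
(> = start, * = accepting)

start=q0 accept=q0,q1 q0-a->q0 q0-b->q1 q1-a->q0 q1-b->q2 q2-a->q2 q2-b->q2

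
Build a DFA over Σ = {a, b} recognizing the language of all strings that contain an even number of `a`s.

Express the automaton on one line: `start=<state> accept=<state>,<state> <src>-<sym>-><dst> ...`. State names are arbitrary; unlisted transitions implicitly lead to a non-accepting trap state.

Keep the running count of `a`s modulo 2: each `a` advances along the cycle S0 → S1 → S0 while other symbols loop. Accept at S0.
        a   b  
>* S0   S1  S0 
   S1   S0  S1 
(> = start, * = accepting)

start=S0 accept=S0 S0-a->S1 S0-b->S0 S1-a->S0 S1-b->S1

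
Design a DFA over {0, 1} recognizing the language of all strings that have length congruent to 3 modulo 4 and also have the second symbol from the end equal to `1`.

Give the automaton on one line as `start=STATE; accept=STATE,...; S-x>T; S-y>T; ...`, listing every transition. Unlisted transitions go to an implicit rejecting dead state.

Handle the two conditions separately and then intersect. The first has 4 states tracking the input length modulo 4; the second has 7 states tracking the last 2 symbols read. A product state is a pair (one from each), accepting exactly when both do. Minimizing collapses redundant product states.
With 6 states:
        0   1  
>  s0   s1  s1 
   s1   s2  s3 
   s2   s4  s4 
   s3   s5  s5 
   s4   s0  s0 
 * s5   s0  s0 
(> = start, * = accepting)

start=s0; accept=s5; s0-0>s1; s0-1>s1; s1-0>s2; s1-1>s3; s2-0>s4; s2-1>s4; s3-0>s5; s3-1>s5; s4-0>s0; s4-1>s0; s5-0>s0; s5-1>s0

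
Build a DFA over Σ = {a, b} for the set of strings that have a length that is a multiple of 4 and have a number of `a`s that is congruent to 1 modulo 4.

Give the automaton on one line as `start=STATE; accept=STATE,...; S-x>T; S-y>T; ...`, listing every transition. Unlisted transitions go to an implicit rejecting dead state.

Handle the two conditions separately and then intersect. One (4 states) tracks the input length modulo 4; the other (4 states) tracks the count of `a`s modulo 4. Each combined state is a pair, one component from each; accept when both components accept.
          a    b  
>  q0     q1   q2 
   q1     q3   q4 
   q2     q4   q5 
   q3     q6   q7 
   q4     q7   q8 
   q5     q8   q9 
   q6     q0  q10 
   q7    q10  q11 
   q8    q11  q12 
   q9    q12   q0 
   q10    q2  q13 
   q11   q13  q14 
 * q12   q14   q1 
   q13    q5  q15 
   q14   q15   q3 
   q15    q9   q6 
(> = start, * = accepting)

start=q0; accept=q12; q0-a>q1; q0-b>q2; q1-a>q3; q1-b>q4; q2-a>q4; q2-b>q5; q3-a>q6; q3-b>q7; q4-a>q7; q4-b>q8; q5-a>q8; q5-b>q9; q6-a>q0; q6-b>q10; q7-a>q10; q7-b>q11; q8-a>q11; q8-b>q12; q9-a>q12; q9-b>q0; q10-a>q2; q10-b>q13; q11-a>q13; q11-b>q14; q12-a>q14; q12-b>q1; q13-a>q5; q13-b>q15; q14-a>q15; q14-b>q3; q15-a>q9; q15-b>q6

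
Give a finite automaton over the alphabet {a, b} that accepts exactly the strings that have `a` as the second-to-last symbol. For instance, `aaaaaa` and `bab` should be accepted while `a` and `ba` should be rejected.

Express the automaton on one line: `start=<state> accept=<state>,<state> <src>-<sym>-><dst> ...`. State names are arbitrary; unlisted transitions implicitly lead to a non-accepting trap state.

start=q0 accept=q3,q4 q0-a->q1 q0-b->q2 q1-a->q3 q1-b->q4 q2-a->q5 q2-b->q6 q3-a->q3 q3-b->q4 q4-a->q5 q4-b->q6 q5-a->q3 q5-b->q4 q6-a->q5 q6-b->q6

Because acceptance depends on a position counted from the end, the machine has to buffer the most recent 2 symbols. Make each state the string of the last up-to-2 symbols read; on input `x` shift the window left and append `x`. Accept when the buffered window has length 2 and begins with `a`.
With 7 states:
        a   b  
>  q0   q1  q2 
   q1   q3  q4 
   q2   q5  q6 
 * q3   q3  q4 
 * q4   q5  q6 
   q5   q3  q4 
   q6   q5  q6 
(> = start, * = accepting)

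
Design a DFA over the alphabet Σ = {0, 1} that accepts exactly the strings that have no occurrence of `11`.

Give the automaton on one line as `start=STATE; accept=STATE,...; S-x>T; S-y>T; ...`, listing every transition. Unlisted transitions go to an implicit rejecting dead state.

Track partial matches of the forbidden pattern `11`. State s2 is a dead state reached once `11` has occurred; every other state accepts. s0 means no part of `11` is currently matched.
With 3 states:
        0   1  
>* s0   s0  s1 
 * s1   s0  s2 
   s2   s2  s2 
(> = start, * = accepting)

start=s0; accept=s0,s1; s0-0>s0; s0-1>s1; s1-0>s0; s1-1>s2; s2-0>s2; s2-1>s2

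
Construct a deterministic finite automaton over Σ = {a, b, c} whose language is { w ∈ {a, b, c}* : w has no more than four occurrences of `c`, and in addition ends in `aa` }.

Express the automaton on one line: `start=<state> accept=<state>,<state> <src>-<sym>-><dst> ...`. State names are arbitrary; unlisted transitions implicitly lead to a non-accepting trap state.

start=S0 accept=S3,S6,S9,S12,S15 S0-a->S1 S0-b->S0 S0-c->S2 S1-a->S3 S1-b->S0 S1-c->S2 S2-a->S4 S2-b->S2 S2-c->S5 S3-a->S3 S3-b->S0 S3-c->S2 S4-a->S6 S4-b->S2 S4-c->S5 S5-a->S7 S5-b->S5 S5-c->S8 S6-a->S6 S6-b->S2 S6-c->S5 S7-a->S9 S7-b->S5 S7-c->S8 S8-a->S10 S8-b->S8 S8-c->S11 S9-a->S9 S9-b->S5 S9-c->S8 S10-a->S12 S10-b->S8 S10-c->S11 S11-a->S13 S11-b->S11 S11-c->S14 S12-a->S12 S12-b->S8 S12-c->S11 S13-a->S15 S13-b->S11 S13-c->S14 S14-a->S14 S14-b->S14 S14-c->S14 S15-a->S15 S15-b->S11 S15-c->S14

Build one automaton per condition and run them in lockstep. One (6 states) tracks the count of `c`s, saturating at 5; the other (3 states) tracks how much of the suffix `aa` has currently been matched. Each combined state is a pair, one component from each; accept when both components accept. After merging equivalent states the machine shrinks.
          a    b    c  
>  S0     S1   S0   S2 
   S1     S3   S0   S2 
   S2     S4   S2   S5 
 * S3     S3   S0   S2 
   S4     S6   S2   S5 
   S5     S7   S5   S8 
 * S6     S6   S2   S5 
   S7     S9   S5   S8 
   S8    S10   S8  S11 
 * S9     S9   S5   S8 
   S10   S12   S8  S11 
   S11   S13  S11  S14 
 * S12   S12   S8  S11 
   S13   S15  S11  S14 
   S14   S14  S14  S14 
 * S15   S15  S11  S14 
(> = start, * = accepting)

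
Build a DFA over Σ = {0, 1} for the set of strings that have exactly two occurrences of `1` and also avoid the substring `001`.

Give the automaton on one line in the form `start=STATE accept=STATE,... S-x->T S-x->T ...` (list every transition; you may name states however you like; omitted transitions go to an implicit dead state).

start=S0 accept=S5 S0-0->S1 S0-1->S2 S1-0->S3 S1-1->S2 S2-0->S4 S2-1->S5 S3-0->S3 S3-1->S3 S4-0->S3 S4-1->S5 S5-0->S5 S5-1->S3

Build one automaton per condition and run them in lockstep. One (4 states) tracks the count of `1`s, saturating at 3; the other (4 states) tracks partial matches of the forbidden pattern `001`. Each combined state is a pair, one component from each; accept when both components accept. Equivalent product states are then merged.
        0   1  
>  S0   S1  S2 
   S1   S3  S2 
   S2   S4  S5 
   S3   S3  S3 
   S4   S3  S5 
 * S5   S5  S3 
(> = start, * = accepting)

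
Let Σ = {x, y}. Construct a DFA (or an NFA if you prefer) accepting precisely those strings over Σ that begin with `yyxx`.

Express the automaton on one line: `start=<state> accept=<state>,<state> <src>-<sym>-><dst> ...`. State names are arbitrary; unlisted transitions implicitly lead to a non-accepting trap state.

Walk along `yyxx` while the input agrees: from q0 take `y` to q1, and so on. Any deviation drops to the rejecting sink q5. Once q4 is reached the prefix is confirmed and every continuation is accepted.
        x   y  
>  q0   q5  q1 
   q1   q5  q2 
   q2   q3  q5 
   q3   q4  q5 
 * q4   q4  q4 
   q5   q5  q5 
(> = start, * = accepting)

start=q0 accept=q4 q0-x->q5 q0-y->q1 q1-x->q5 q1-y->q2 q2-x->q3 q2-y->q5 q3-x->q4 q3-y->q5 q4-x->q4 q4-y->q4 q5-x->q5 q5-y->q5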